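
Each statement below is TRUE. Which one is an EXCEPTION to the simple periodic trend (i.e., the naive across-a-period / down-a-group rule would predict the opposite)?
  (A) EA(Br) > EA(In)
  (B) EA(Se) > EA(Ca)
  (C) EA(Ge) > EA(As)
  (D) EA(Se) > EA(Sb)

(C)

The general trend: electron affinity increases across a period and decreases down a group.
(A) Br (period 4, group 17) vs In (period 5, group 13): the stated order agrees with the simple trend.
(B) Se (period 4, group 16) vs Ca (period 4, group 2): the stated order agrees with the simple trend.
(C) Ge (period 4, group 14) vs As (period 4, group 15): the stated order contradicts the simple trend.
(D) Se (period 4, group 16) vs Sb (period 5, group 15): the stated order agrees with the simple trend.
The exception is (C): adding an electron to As's half-filled 4p³ is unfavourable, so Ge (4p²) has the more exothermic EA.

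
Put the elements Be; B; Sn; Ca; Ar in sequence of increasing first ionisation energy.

Ca < Sn < B < Be < Ar

Across a period the outer electron is held more tightly (higher IE₁); down a group it sits in a higher shell, more shielded, and comes off more easily.
These span different periods and groups, so the two trends combine.
Sn > Ca: period and group pull opposite ways; the across-period shift dominates (709 vs 590 kJ/mol).
B > Sn: period and group pull opposite ways; the down-group shift dominates (801 vs 709 kJ/mol).
Be > B: this pair runs against the simple trend — see the exception note.
Ar > Be: the two effects oppose for this pair; the across-period effect wins (1521 vs 900 kJ/mol).
Note the exception: Be has a higher first ionization energy than B, contrary to the simple trend — removing B's lone 2p electron is easier than breaking Be's filled 2s².
Approximate values (kJ/mol): Be 900, B 801, Ar 1521, Ca 590, Sn 709.
So from lowest to highest: Ca < Sn < B < Be < Ar.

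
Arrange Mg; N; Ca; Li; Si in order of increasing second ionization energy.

Consider each +1 ion: Mg⁺ still has 1 valence electron; N⁺ still has 4 valence electrons; Ca⁺ still has 1 valence electron; Li⁺ is the bare [He] core; Si⁺ still has 3 valence electrons.
Core electrons are held far more tightly than valence electrons, so Li tops the IE_2 order.
Valence configurations: Mg⁺ [Ne]3s¹, N⁺ [He]2s²2p², Ca⁺ [Ar]4s¹, Si⁺ [Ne]3s²3p¹.
The numbers (kJ/mol): Mg 1451, N 2856, Ca 1145, Li 7298, Si 1577.
So the second ionization energies run Ca < Mg < Si < N < Li.

Ca < Mg < Si < N < Li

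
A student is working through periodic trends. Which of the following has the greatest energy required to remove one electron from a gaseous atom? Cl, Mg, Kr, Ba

Kr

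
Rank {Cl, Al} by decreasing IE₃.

Consider each +2 ion: Cl²⁺ still has 5 valence electrons; Al²⁺ still has 1 valence electron.
All are still removing valence electrons, so compare the +2 ions as you would atoms: IE_3 generally rises across a period (higher Z_eff) and falls down a group (larger shell), subject to the usual subshell exceptions.
Valence configurations: Cl²⁺ [Ne]3s²3p³, Al²⁺ [Ne]3s¹.
Tabulated IE_3 (kJ/mol): Cl 3822, Al 2745.
Hence IE_3: Al < Cl.

Cl > Al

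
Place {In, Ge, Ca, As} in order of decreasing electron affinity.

Ge > As > In > Ca

Adding an electron releases more energy for atoms nearer the top right (short of the noble gases).
Here both period and group differ, so the two effects have to be weighed against each other.
In > Ca: the two effects oppose for this pair; the across-period effect wins (29 vs 2 kJ/mol).
As > In: relative to In, both the across-period and down-group shifts push As's electron affinity up.
Ge > As: this pair runs against the simple trend — see the exception note.
Note the exception: Ge has a higher electron affinity than As, contrary to the simple trend — adding an electron to As's half-filled 4p³ is unfavourable, so Ge (4p²) has the more exothermic EA.
For reference (kJ/mol): Ca 2, Ge 119, As 78, In 29.
So from highest to lowest: Ge > As > In > Ca.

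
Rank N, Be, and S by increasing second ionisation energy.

Be < S < N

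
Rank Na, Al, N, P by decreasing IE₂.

Na, N, P, Al

Consider each +1 ion: Na⁺ is the bare [Ne] core; Al⁺ still has 2 valence electrons; N⁺ still has 4 valence electrons; P⁺ still has 4 valence electrons.
Core electrons are held far more tightly than valence electrons, so Na tops the IE_2 order.
Valence configurations: Al⁺ [Ne]3s², N⁺ [He]2s²2p², P⁺ [Ne]3s²3p².
Approximate IE_2 values (kJ/mol): Na 4562, Al 1817, N 2856, P 1907.
Overall IE_2 order: Al < P < N < Na.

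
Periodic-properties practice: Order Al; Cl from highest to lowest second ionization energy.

Cl, Al

IE_2 is the cost of taking one more electron from the +1 cation: Al⁺ still has 2 valence electrons; Cl⁺ still has 6 valence electrons.
All are still removing valence electrons, so compare the +1 ions as you would atoms: IE_2 generally rises across a period (higher Z_eff) and falls down a group (larger shell), subject to the usual subshell exceptions.
Valence configurations: Al⁺ [Ne]3s², Cl⁺ [Ne]3s²3p⁴.
Tabulated IE_2 (kJ/mol): Al 1817, Cl 2298.
Overall IE_2 order: Al < Cl.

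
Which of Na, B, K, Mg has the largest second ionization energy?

Na

After 1 electron has been removed, what remains? Na⁺ is the bare [Ne] core; B⁺ still has 2 valence electrons; K⁺ is the bare [Ar] core; Mg⁺ still has 1 valence electron.
Core electrons are held far more tightly than valence electrons, so K and Na top the IE_2 order.
Valence configurations: B⁺ [He]2s², Mg⁺ [Ne]3s¹.
The numbers (kJ/mol): Na 4562, B 2427, K 3052, Mg 1451.
So the second ionization energies run Mg < B < K < Na.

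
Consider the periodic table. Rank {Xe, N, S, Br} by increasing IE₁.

Across a period the outer electron is held more tightly (higher IE₁); down a group it sits in a higher shell, more shielded, and comes off more easily.
These sit on a diagonal, where the across-period and down-group effects partly cancel.
Br > S: the two effects oppose for this pair; the across-period effect wins (1140 vs 1000 kJ/mol).
Xe > Br: period and group pull opposite ways; the across-period shift dominates (1170 vs 1140 kJ/mol).
N > Xe: the two effects oppose for this pair; the down-group effect wins (1402 vs 1170 kJ/mol).
Approximate values (kJ/mol): N 1402, S 1000, Br 1140, Xe 1170.
So from lowest to highest: S < Br < Xe < N.

S < Br < Xe < N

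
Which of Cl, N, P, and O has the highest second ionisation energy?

O

IE_2 is the cost of taking one more electron from the +1 cation: Cl⁺ still has 6 valence electrons; N⁺ still has 4 valence electrons; P⁺ still has 4 valence electrons; O⁺ still has 5 valence electrons.
All are still removing valence electrons, so compare the +1 ions as you would atoms: IE_2 generally rises across a period (higher Z_eff) and falls down a group (larger shell), subject to the usual subshell exceptions.
Valence configurations: Cl⁺ [Ne]3s²3p⁴, N⁺ [He]2s²2p², P⁺ [Ne]3s²3p², O⁺ [He]2s²2p³.
The numbers (kJ/mol): Cl 2298, N 2856, P 1907, O 3388.
Hence IE_2: P < Cl < N < O.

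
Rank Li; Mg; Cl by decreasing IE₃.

Li > Mg > Cl

Consider each +2 ion: Li²⁺ is already 1 electron into the core; Mg²⁺ is the bare [Ne] core; Cl²⁺ still has 5 valence electrons.
Breaking into a closed-shell core is much more expensive than removing a leftover valence electron — Mg and Li have the largest IE_3 here.
Tabulated IE_3 (kJ/mol): Li 11815, Mg 7733, Cl 3822.
Overall IE_3 order: Cl < Mg < Li.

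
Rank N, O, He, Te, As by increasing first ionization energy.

He is in period 1, group 18; N is in period 2, group 15; O is in period 2, group 16; As is in period 4, group 15; Te is in period 5, group 16.
First ionization energy rises across a period (greater Z_eff holds electrons more tightly) and falls down a group (valence electrons are farther from the nucleus).
Neither a single period nor a single group — weigh both effects.
As > Te: the two effects oppose for this pair; the down-group effect wins (947 vs 869 kJ/mol).
O > As: both effects reinforce here, so O is clearly the higher of the two.
N > O: this pair runs against the simple trend — see the exception note.
He > N: both effects reinforce here, so He is clearly the higher of the two.
Note the exception: N has a higher first ionization energy than O, contrary to the simple trend — pairing an electron in O's 2p⁴ costs repulsion energy, so O ionizes more easily than half-filled N (2p³).
Approximate values (kJ/mol): He 2372, N 1402, O 1314, As 947, Te 869.
So from lowest to highest: Te < As < O < N < He.

Te, As, O, N, He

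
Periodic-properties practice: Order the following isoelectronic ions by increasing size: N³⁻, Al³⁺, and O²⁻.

Al³⁺, O²⁻, N³⁻

All of these have 10 electrons, so size is governed by nuclear charge alone: the more protons, the stronger the pull on the same electron cloud, and the smaller the ion.
Nuclear charges: Al³⁺ (Z=13), O²⁻ (Z=8), N³⁻ (Z=7).
Smallest to largest: Al³⁺ < O²⁻ < N³⁻.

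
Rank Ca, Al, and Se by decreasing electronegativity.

Al is in period 3, group 13; Ca is in period 4, group 2; Se is in period 4, group 16.
Atoms toward the upper right of the periodic table pull bonding electrons most strongly.
Neither a single period nor a single group — weigh both effects.
Al > Ca: both effects reinforce here, so Al is clearly the higher of the two.
Se > Al: period and group pull opposite ways; the across-period shift dominates (2.55 vs 1.61).
For reference (Pauling): Al 1.61, Ca 1.00, Se 2.55.
So from highest to lowest: Se > Al > Ca.

Se > Al > Ca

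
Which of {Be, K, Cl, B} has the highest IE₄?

IE_4 is the cost of taking one more electron from the +3 cation: Be³⁺ is already 1 electron into the core; K³⁺ is already 2 electrons into the core; Cl³⁺ still has 4 valence electrons; B³⁺ is the bare [He] core.
Pulling an electron out of a noble-gas core costs far more than removing a remaining valence electron, so K, Be and B sit at the high end of IE_4.
Tabulated IE_4 (kJ/mol): Be 21007, K 5877, Cl 5159, B 25026.
So the fourth ionization energies run Cl < K < Be < B.

B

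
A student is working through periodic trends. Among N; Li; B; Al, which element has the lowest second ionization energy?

The second ionization energy removes an electron from the +1 ion. For each element: N⁺ still has 4 valence electrons; Li⁺ is the bare [He] core; B⁺ still has 2 valence electrons; Al⁺ still has 2 valence electrons.
Pulling an electron out of a noble-gas core costs far more than removing a remaining valence electron, so Li sits at the high end of IE_2.
Valence configurations: N⁺ [He]2s²2p², B⁺ [He]2s², Al⁺ [Ne]3s².
Tabulated IE_2 (kJ/mol): N 2856, Li 7298, B 2427, Al 1817.
So the second ionization energies run Al < B < N < Li.

Al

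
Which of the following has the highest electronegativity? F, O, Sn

F

O is in period 2, group 16; F is in period 2, group 17; Sn is in period 5, group 14.
Smaller atoms with higher effective nuclear charge are more electronegative.
These span different periods and groups, so the two trends combine.
O > Sn: both effects reinforce here, so O is clearly the higher of the two.
F > O: both are in period 2; the period trend gives F the larger value.
Tabulated electronegativity (Pauling): O 3.44, F 3.98, Sn 1.96.
The highest electronegativity among these belongs to F.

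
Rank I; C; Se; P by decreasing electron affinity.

I > Se > C > P

C is in period 2, group 14; P is in period 3, group 15; Se is in period 4, group 16; I is in period 5, group 17.
Atoms with high Z_eff and room in the valence shell (especially the halogens) have the most exothermic electron affinities.
A diagonal step moves right (one effect) and down (the opposite effect) at once.
C > P: the two effects oppose for this pair; the down-group effect wins (122 vs 72 kJ/mol).
Se > C: the two effects oppose for this pair; the across-period effect wins (195 vs 122 kJ/mol).
I > Se: period and group pull opposite ways; the across-period shift dominates (295 vs 195 kJ/mol).
Tabulated electron affinity (kJ/mol): C 122, P 72, Se 195, I 295.
So from highest to lowest: I > Se > C > P.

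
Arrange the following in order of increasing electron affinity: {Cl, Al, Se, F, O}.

Al, O, Se, F, Cl

O is in period 2, group 16; F is in period 2, group 17; Al is in period 3, group 13; Cl is in period 3, group 17; Se is in period 4, group 16.
Electron affinity generally becomes more exothermic across a period toward the halogens and less exothermic down a group.
These span different periods and groups, so the two trends combine.
O > Al: both effects reinforce here, so O is clearly the higher of the two.
Se > O: this pair runs against the simple trend — see the exception note.
F > Se: both effects reinforce here, so F is clearly the higher of the two.
Cl > F: this pair runs against the simple trend — see the exception note.
Note the exception: Se has a higher electron affinity than O, contrary to the simple trend — O's compact 2p subshell gives strong electron–electron repulsion on the added electron.
Note the exception: Cl has a higher electron affinity than F, contrary to the simple trend — F's small 2p subshell makes the incoming electron feel strong e⁻–e⁻ repulsion, so Cl actually releases more energy on gaining an electron.
For reference (kJ/mol): O 141, F 328, Al 42, Cl 349, Se 195.
So from lowest to highest: Al < O < Se < F < Cl.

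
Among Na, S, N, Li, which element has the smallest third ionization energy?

IE_3 is the cost of taking one more electron from the +2 cation: Na²⁺ is already 1 electron into the core; S²⁺ still has 4 valence electrons; N²⁺ still has 3 valence electrons; Li²⁺ is already 1 electron into the core.
Pulling an electron out of a noble-gas core costs far more than removing a remaining valence electron, so Na and Li sit at the high end of IE_3.
Valence configurations: S²⁺ [Ne]3s²3p², N²⁺ [He]2s²2p¹.
Tabulated IE_3 (kJ/mol): Na 6910, S 3357, N 4578, Li 11815.
So the third ionization energies run S < N < Na < Li.

S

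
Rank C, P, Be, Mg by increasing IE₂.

Mg, Be, P, C

Consider each +1 ion: C⁺ still has 3 valence electrons; P⁺ still has 4 valence electrons; Be⁺ still has 1 valence electron; Mg⁺ still has 1 valence electron.
All are still removing valence electrons, so compare the +1 ions as you would atoms: IE_2 generally rises across a period (higher Z_eff) and falls down a group (larger shell), subject to the usual subshell exceptions.
Valence configurations: C⁺ [He]2s²2p¹, P⁺ [Ne]3s²3p², Be⁺ [He]2s¹, Mg⁺ [Ne]3s¹.
The numbers (kJ/mol): C 2353, P 1907, Be 1757, Mg 1451.
Overall IE_2 order: Mg < Be < P < C.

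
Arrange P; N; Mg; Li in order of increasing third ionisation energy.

IE_3 is the cost of taking one more electron from the +2 cation: P²⁺ still has 3 valence electrons; N²⁺ still has 3 valence electrons; Mg²⁺ is the bare [Ne] core; Li²⁺ is already 1 electron into the core.
Breaking into a closed-shell core is much more expensive than removing a leftover valence electron — Mg and Li have the largest IE_3 here.
Valence configurations: P²⁺ [Ne]3s²3p¹, N²⁺ [He]2s²2p¹.
The numbers (kJ/mol): P 2914, N 4578, Mg 7733, Li 11815.
Hence IE_3: P < N < Mg < Li.

P < N < Mg < Li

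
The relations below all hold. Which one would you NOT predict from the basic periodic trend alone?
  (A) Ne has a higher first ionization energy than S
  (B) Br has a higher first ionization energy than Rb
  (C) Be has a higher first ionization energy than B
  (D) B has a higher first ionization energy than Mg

(C)

The general trend: first ionization energy increases across a period and decreases down a group.
(A) Ne (period 2, group 18) vs S (period 3, group 16): the stated order agrees with the simple trend.
(B) Br (period 4, group 17) vs Rb (period 5, group 1): the stated order agrees with the simple trend.
(C) Be (period 2, group 2) vs B (period 2, group 13): the stated order contradicts the simple trend.
(D) B (period 2, group 13) vs Mg (period 3, group 2): the stated order agrees with the simple trend.
The exception is (C): removing B's lone 2p electron is easier than breaking Be's filled 2s².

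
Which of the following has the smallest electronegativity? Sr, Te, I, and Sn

Sr

Atoms toward the upper right of the periodic table pull bonding electrons most strongly.
All lie in period 5, so electronegativity increases left to right.
The smallest electronegativity among these belongs to Sr.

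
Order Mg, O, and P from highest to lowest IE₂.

The second ionization energy removes an electron from the +1 ion. For each element: Mg⁺ still has 1 valence electron; O⁺ still has 5 valence electrons; P⁺ still has 4 valence electrons.
All are still removing valence electrons, so compare the +1 ions as you would atoms: IE_2 generally rises across a period (higher Z_eff) and falls down a group (larger shell), subject to the usual subshell exceptions.
Valence configurations: Mg⁺ [Ne]3s¹, O⁺ [He]2s²2p³, P⁺ [Ne]3s²3p².
Approximate IE_2 values (kJ/mol): Mg 1451, O 3388, P 1907.
Putting it together, IE_2: Mg < P < O.

O > P > Mg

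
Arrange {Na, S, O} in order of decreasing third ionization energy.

Na, O, S

After 2 electrons have been removed, what remains? Na²⁺ is already 1 electron into the core; S²⁺ still has 4 valence electrons; O²⁺ still has 4 valence electrons.
Breaking into a closed-shell core is much more expensive than removing a leftover valence electron — Na has the largest IE_3 here.
Valence configurations: S²⁺ [Ne]3s²3p², O²⁺ [He]2s²2p².
Tabulated IE_3 (kJ/mol): Na 6910, S 3357, O 5300.
Hence IE_3: S < O < Na.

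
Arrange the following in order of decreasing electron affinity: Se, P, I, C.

I > Se > C > P

C is in period 2, group 14; P is in period 3, group 15; Se is in period 4, group 16; I is in period 5, group 17.
Electron affinity generally becomes more exothermic across a period toward the halogens and less exothermic down a group.
These sit on a diagonal, where the across-period and down-group effects partly cancel.
C > P: period and group pull opposite ways; the down-group shift dominates (122 vs 72 kJ/mol).
Se > C: the two effects oppose for this pair; the across-period effect wins (195 vs 122 kJ/mol).
I > Se: period and group pull opposite ways; the across-period shift dominates (295 vs 195 kJ/mol).
Approximate values (kJ/mol): C 122, P 72, Se 195, I 295.
So from highest to lowest: I > Se > C > P.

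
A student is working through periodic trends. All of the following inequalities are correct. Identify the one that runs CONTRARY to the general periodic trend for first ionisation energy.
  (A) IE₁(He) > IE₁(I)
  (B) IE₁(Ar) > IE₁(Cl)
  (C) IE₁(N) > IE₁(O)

(C)

The general trend: first ionisation energy increases across a period and decreases down a group.
(A) He (period 1, group 18) vs I (period 5, group 17): the stated order agrees with the simple trend.
(B) Ar (period 3, group 18) vs Cl (period 3, group 17): the stated order agrees with the simple trend.
(C) N (period 2, group 15) vs O (period 2, group 16): the stated order contradicts the simple trend.
The exception is (C): pairing an electron in O's 2p⁴ costs repulsion energy, so O ionizes more easily than half-filled N (2p³).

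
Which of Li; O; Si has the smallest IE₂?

Si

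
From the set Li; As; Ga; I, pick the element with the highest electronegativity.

EN rises left→right (higher Z_eff, smaller atoms) and falls top→bottom (larger, more shielded atoms).
These span different periods and groups, so the two trends combine.
Ga > Li: period and group pull opposite ways; the across-period shift dominates (1.81 vs 0.98).
As > Ga: As lies to the right of Ga in period 4, so the across-period effect alone puts As higher.
I > As: the two effects oppose for this pair; the across-period effect wins (2.66 vs 2.18).
Tabulated electronegativity (Pauling): Li 0.98, Ga 1.81, As 2.18, I 2.66.
The highest electronegativity among these belongs to I.

I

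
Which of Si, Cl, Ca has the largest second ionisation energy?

After 1 electron has been removed, what remains? Si⁺ still has 3 valence electrons; Cl⁺ still has 6 valence electrons; Ca⁺ still has 1 valence electron.
All are still removing valence electrons, so compare the +1 ions as you would atoms: IE_2 generally rises across a period (higher Z_eff) and falls down a group (larger shell), subject to the usual subshell exceptions.
Valence configurations: Si⁺ [Ne]3s²3p¹, Cl⁺ [Ne]3s²3p⁴, Ca⁺ [Ar]4s¹.
The numbers (kJ/mol): Si 1577, Cl 2298, Ca 1145.
Putting it together, IE_2: Ca < Si < Cl.

Cl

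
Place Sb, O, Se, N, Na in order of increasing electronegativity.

Na < Sb < Se < N < O

N is in period 2, group 15; O is in period 2, group 16; Na is in period 3, group 1; Se is in period 4, group 16; Sb is in period 5, group 15.
Electronegativity increases across a period and decreases down a group, tracking effective nuclear charge and atomic size.
Neither a single period nor a single group — weigh both effects.
Sb > Na: the two effects oppose for this pair; the across-period effect wins (2.05 vs 0.93).
Se > Sb: both effects reinforce here, so Se is clearly the higher of the two.
N > Se: the two effects oppose for this pair; the down-group effect wins (3.04 vs 2.55).
O > N: O lies to the right of N in period 2, so the across-period effect alone puts O higher.
Tabulated electronegativity (Pauling): N 3.04, O 3.44, Na 0.93, Se 2.55, Sb 2.05.
So from lowest to highest: Na < Sb < Se < N < O.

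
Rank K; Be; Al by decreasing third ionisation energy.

Be > K > Al

IE_3 is the cost of taking one more electron from the +2 cation: K²⁺ is already 1 electron into the core; Be²⁺ is the bare [He] core; Al²⁺ still has 1 valence electron.
Pulling an electron out of a noble-gas core costs far more than removing a remaining valence electron, so K and Be sit at the high end of IE_3.
Approximate IE_3 values (kJ/mol): K 4420, Be 14849, Al 2745.
So the third ionization energies run Al < K < Be.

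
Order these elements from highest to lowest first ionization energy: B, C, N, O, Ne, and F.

Across a period the outer electron is held more tightly (higher IE₁); down a group it sits in a higher shell, more shielded, and comes off more easily.
All lie in period 2; the across-period trend (first ionization energy increases left to right) applies, with the exception below.
Note the exception: N has a higher first ionization energy than O, contrary to the simple trend — pairing an electron in O's 2p⁴ costs repulsion energy, so O ionizes more easily than half-filled N (2p³).
Tabulated first ionization energy (kJ/mol): B 801, C 1086, N 1402, O 1314, F 1681, Ne 2081.
So from highest to lowest: Ne > F > N > O > C > B.

Ne > F > N > O > C > B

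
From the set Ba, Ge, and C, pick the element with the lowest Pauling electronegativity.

Ba

C is in period 2, group 14; Ge is in period 4, group 14; Ba is in period 6, group 2.
EN rises left→right (higher Z_eff, smaller atoms) and falls top→bottom (larger, more shielded atoms).
Here both period and group differ, so the two effects have to be weighed against each other.
Ge > Ba: both effects reinforce here, so Ge is clearly the higher of the two.
C > Ge: C sits above Ge in group 14, so the down-group effect alone puts C higher.
Tabulated electronegativity (Pauling): C 2.55, Ge 2.01, Ba 0.89.
The lowest Pauling electronegativity among these belongs to Ba.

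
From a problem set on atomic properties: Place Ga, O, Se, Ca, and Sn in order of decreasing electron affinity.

Adding an electron releases more energy for atoms nearer the top right (short of the noble gases).
Here both period and group differ, so the two effects have to be weighed against each other.
Ga > Ca: Ga lies to the right of Ca in period 4, so the across-period effect alone puts Ga higher.
Sn > Ga: period and group pull opposite ways; the across-period shift dominates (107 vs 29 kJ/mol).
O > Sn: both effects reinforce here, so O is clearly the higher of the two.
Se > O: this pair runs against the simple trend — see the exception note.
Note the exception: Se has a higher electron affinity than O, contrary to the simple trend — O's compact 2p subshell gives strong electron–electron repulsion on the added electron.
Approximate values (kJ/mol): O 141, Ca 2, Ga 29, Se 195, Sn 107.
So from highest to lowest: Se > O > Sn > Ga > Ca.

Se, O, Sn, Ga, Ca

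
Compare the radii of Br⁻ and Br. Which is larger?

Br⁻

Forming Br⁻ adds 1 electron to Br. More electron–electron repulsion in the same shell, with unchanged nuclear charge, lets the cloud expand.
An anion is larger than its parent atom: Br⁻ > Br.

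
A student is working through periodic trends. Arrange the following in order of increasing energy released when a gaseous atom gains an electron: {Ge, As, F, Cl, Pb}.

Pb, As, Ge, F, Cl

Atoms with high Z_eff and room in the valence shell (especially the halogens) have the most exothermic electron affinities.
Neither a single period nor a single group — weigh both effects.
As > Pb: both effects reinforce here, so As is clearly the higher of the two.
Ge > As: this pair runs against the simple trend — see the exception note.
F > Ge: both effects reinforce here, so F is clearly the higher of the two.
Cl > F: this pair runs against the simple trend — see the exception note.
Note the exception: Ge has a higher electron affinity than As, contrary to the simple trend — adding an electron to As's half-filled 4p³ is unfavourable, so Ge (4p²) has the more exothermic EA.
Note the exception: Cl has a higher electron affinity than F, contrary to the simple trend — F's small 2p subshell makes the incoming electron feel strong e⁻–e⁻ repulsion, so Cl actually releases more energy on gaining an electron.
Approximate values (kJ/mol): F 328, Cl 349, Ge 119, As 78, Pb 35.
So from lowest to highest: Pb < As < Ge < F < Cl.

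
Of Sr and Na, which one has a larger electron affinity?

Na

Na is in period 3, group 1; Sr is in period 5, group 2.
Atoms with high Z_eff and room in the valence shell (especially the halogens) have the most exothermic electron affinities.
These span different periods and groups, so the two trends combine.
Na > Sr: the two effects oppose for this pair; the down-group effect wins (53 vs 5 kJ/mol).
For reference (kJ/mol): Na 53, Sr 5.
So Na has the larger electron affinity (Na > Sr).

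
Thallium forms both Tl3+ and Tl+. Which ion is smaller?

Both ions have Z = 81 protons, but Tl3+ has lost more electrons, so its remaining electrons feel a larger effective nuclear charge per electron and are pulled in more tightly.
Higher positive charge → smaller ion, so Tl+ > Tl3+.

Tl3+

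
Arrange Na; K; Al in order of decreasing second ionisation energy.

Na > K > Al

Consider each +1 ion: Na⁺ is the bare [Ne] core; K⁺ is the bare [Ar] core; Al⁺ still has 2 valence electrons.
Breaking into a closed-shell core is much more expensive than removing a leftover valence electron — K and Na have the largest IE_2 here.
Approximate IE_2 values (kJ/mol): Na 4562, K 3052, Al 1817.
Overall IE_2 order: Al < K < Na.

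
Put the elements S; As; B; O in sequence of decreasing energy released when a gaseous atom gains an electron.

S, O, As, B

Adding an electron releases more energy for atoms nearer the top right (short of the noble gases).
These span different periods and groups, so the two trends combine.
As > B: period and group pull opposite ways; the across-period shift dominates (78 vs 27 kJ/mol).
O > As: both effects reinforce here, so O is clearly the higher of the two.
S > O: this pair runs against the simple trend — see the exception note.
Note the exception: S has a higher electron affinity than O, contrary to the simple trend — the compact 2p subshell of O repels the added electron more than S's larger 3p does.
Approximate values (kJ/mol): B 27, O 141, S 200, As 78.
So from highest to lowest: S > O > As > B.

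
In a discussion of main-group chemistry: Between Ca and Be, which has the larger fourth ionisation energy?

Be

The fourth ionization energy removes an electron from the +3 ion. For each element: Ca³⁺ is already 1 electron into the core; Be³⁺ is already 1 electron into the core.
All of these are removing an electron from a noble-gas core or deeper; the smaller core (lower principal quantum number) is held far more tightly, and within a period the higher nuclear charge binds the same core more tightly.
The numbers (kJ/mol): Ca 6491, Be 21007.
Hence IE_4: Ca < Be.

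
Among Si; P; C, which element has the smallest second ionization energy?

After 1 electron has been removed, what remains? Si⁺ still has 3 valence electrons; P⁺ still has 4 valence electrons; C⁺ still has 3 valence electrons.
All are still removing valence electrons, so compare the +1 ions as you would atoms: IE_2 generally rises across a period (higher Z_eff) and falls down a group (larger shell), subject to the usual subshell exceptions.
Valence configurations: Si⁺ [Ne]3s²3p¹, P⁺ [Ne]3s²3p², C⁺ [He]2s²2p¹.
The numbers (kJ/mol): Si 1577, P 1907, C 2353.
Overall IE_2 order: Si < P < C.

Si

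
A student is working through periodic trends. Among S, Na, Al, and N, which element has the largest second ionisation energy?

IE_2 is the cost of taking one more electron from the +1 cation: S⁺ still has 5 valence electrons; Na⁺ is the bare [Ne] core; Al⁺ still has 2 valence electrons; N⁺ still has 4 valence electrons.
Pulling an electron out of a noble-gas core costs far more than removing a remaining valence electron, so Na sits at the high end of IE_2.
Valence configurations: S⁺ [Ne]3s²3p³, Al⁺ [Ne]3s², N⁺ [He]2s²2p².
Approximate IE_2 values (kJ/mol): S 2252, Na 4562, Al 1817, N 2856.
Hence IE_2: Al < S < N < Na.

Na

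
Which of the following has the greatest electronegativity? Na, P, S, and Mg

Na is in period 3, group 1; Mg is in period 3, group 2; P is in period 3, group 15; S is in period 3, group 16.
Smaller atoms with higher effective nuclear charge are more electronegative.
All lie in period 3, so electronegativity increases left to right.
The greatest electronegativity among these belongs to S.

S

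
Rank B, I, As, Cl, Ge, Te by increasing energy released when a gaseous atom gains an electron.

B is in period 2, group 13; Cl is in period 3, group 17; Ge is in period 4, group 14; As is in period 4, group 15; Te is in period 5, group 16; I is in period 5, group 17.
EA tends to increase across a period and decrease down a group, though the pattern is less regular than for IE or radius.
Here both period and group differ, so the two effects have to be weighed against each other.
As > B: the two effects oppose for this pair; the across-period effect wins (78 vs 27 kJ/mol).
Ge > As: this pair runs against the simple trend — see the exception note.
Te > Ge: period and group pull opposite ways; the across-period shift dominates (190 vs 119 kJ/mol).
I > Te: both are in period 5; the period trend gives I the larger value.
Cl > I: Cl sits above I in group 17, so the down-group effect alone puts Cl higher.
Note the exception: Ge has a higher electron affinity than As, contrary to the simple trend — adding an electron to As's half-filled 4p³ is unfavourable, so Ge (4p²) has the more exothermic EA.
For reference (kJ/mol): B 27, Cl 349, Ge 119, As 78, Te 190, I 295.
So from lowest to highest: B < As < Ge < Te < I < Cl.

B, As, Ge, Te, I, Cl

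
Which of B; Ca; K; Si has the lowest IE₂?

After 1 electron has been removed, what remains? B⁺ still has 2 valence electrons; Ca⁺ still has 1 valence electron; K⁺ is the bare [Ar] core; Si⁺ still has 3 valence electrons.
Pulling an electron out of a noble-gas core costs far more than removing a remaining valence electron, so K sits at the high end of IE_2.
Valence configurations: B⁺ [He]2s², Ca⁺ [Ar]4s¹, Si⁺ [Ne]3s²3p¹.
Approximate IE_2 values (kJ/mol): B 2427, Ca 1145, K 3052, Si 1577.
Hence IE_2: Ca < Si < B < K.

Ca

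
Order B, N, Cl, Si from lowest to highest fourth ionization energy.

The fourth ionization energy removes an electron from the +3 ion. For each element: B³⁺ is the bare [He] core; N³⁺ still has 2 valence electrons; Cl³⁺ still has 4 valence electrons; Si³⁺ still has 1 valence electron.
Pulling an electron out of a noble-gas core costs far more than removing a remaining valence electron, so B sits at the high end of IE_4.
Valence configurations: N³⁺ [He]2s², Cl³⁺ [Ne]3s²3p², Si³⁺ [Ne]3s¹.
Tabulated IE_4 (kJ/mol): B 25026, N 7475, Cl 5159, Si 4356.
Putting it together, IE_4: Si < Cl < N < B.

Si < Cl < N < B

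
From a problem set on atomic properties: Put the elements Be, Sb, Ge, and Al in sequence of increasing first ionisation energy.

Al, Ge, Sb, Be

Be is in period 2, group 2; Al is in period 3, group 13; Ge is in period 4, group 14; Sb is in period 5, group 15.
First ionization energy rises across a period (greater Z_eff holds electrons more tightly) and falls down a group (valence electrons are farther from the nucleus).
These sit on a diagonal, where the across-period and down-group effects partly cancel.
Ge > Al: the two effects oppose for this pair; the across-period effect wins (762 vs 578 kJ/mol).
Sb > Ge: period and group pull opposite ways; the across-period shift dominates (831 vs 762 kJ/mol).
Be > Sb: period and group pull opposite ways; the down-group shift dominates (900 vs 831 kJ/mol).
Tabulated first ionization energy (kJ/mol): Be 900, Al 578, Ge 762, Sb 831.
So from lowest to highest: Al < Ge < Sb < Be.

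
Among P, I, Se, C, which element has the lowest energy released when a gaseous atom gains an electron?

P

Electron affinity generally becomes more exothermic across a period toward the halogens and less exothermic down a group.
A diagonal step moves right (one effect) and down (the opposite effect) at once.
C > P: period and group pull opposite ways; the down-group shift dominates (122 vs 72 kJ/mol).
Se > C: period and group pull opposite ways; the across-period shift dominates (195 vs 122 kJ/mol).
I > Se: the two effects oppose for this pair; the across-period effect wins (295 vs 195 kJ/mol).
Approximate values (kJ/mol): C 122, P 72, Se 195, I 295.
The lowest energy released when a gaseous atom gains an electron among these belongs to P.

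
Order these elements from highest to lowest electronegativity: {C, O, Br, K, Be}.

O > Br > C > Be > K

Be is in period 2, group 2; C is in period 2, group 14; O is in period 2, group 16; K is in period 4, group 1; Br is in period 4, group 17.
EN rises left→right (higher Z_eff, smaller atoms) and falls top→bottom (larger, more shielded atoms).
These span different periods and groups, so the two trends combine.
Be > K: both effects reinforce here, so Be is clearly the higher of the two.
C > Be: both are in period 2; the period trend gives C the larger value.
Br > C: period and group pull opposite ways; the across-period shift dominates (2.96 vs 2.55).
O > Br: period and group pull opposite ways; the down-group shift dominates (3.44 vs 2.96).
Approximate values (Pauling): Be 1.57, C 2.55, O 3.44, K 0.82, Br 2.96.
So from highest to lowest: O > Br > C > Be > K.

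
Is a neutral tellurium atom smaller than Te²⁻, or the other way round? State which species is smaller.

Te

Forming Te²⁻ adds 2 electrons to Te. More electron–electron repulsion in the same shell, with unchanged nuclear charge, lets the cloud expand.
An anion is larger than its parent atom: Te²⁻ > Te.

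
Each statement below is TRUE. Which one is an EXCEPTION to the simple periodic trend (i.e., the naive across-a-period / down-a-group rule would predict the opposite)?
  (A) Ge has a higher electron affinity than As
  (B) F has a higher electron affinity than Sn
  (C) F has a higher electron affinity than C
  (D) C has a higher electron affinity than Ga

(A)

The general trend: electron affinity increases across a period and decreases down a group.
(A) Ge (period 4, group 14) vs As (period 4, group 15): the stated order contradicts the simple trend.
(B) F (period 2, group 17) vs Sn (period 5, group 14): the stated order agrees with the simple trend.
(C) F (period 2, group 17) vs C (period 2, group 14): the stated order agrees with the simple trend.
(D) C (period 2, group 14) vs Ga (period 4, group 13): the stated order agrees with the simple trend.
The exception is (A): adding an electron to As's half-filled 4p³ is unfavourable, so Ge (4p²) has the more exothermic EA.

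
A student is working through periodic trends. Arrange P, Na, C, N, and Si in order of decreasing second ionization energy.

Consider each +1 ion: P⁺ still has 4 valence electrons; Na⁺ is the bare [Ne] core; C⁺ still has 3 valence electrons; N⁺ still has 4 valence electrons; Si⁺ still has 3 valence electrons.
Core electrons are held far more tightly than valence electrons, so Na tops the IE_2 order.
Valence configurations: P⁺ [Ne]3s²3p², C⁺ [He]2s²2p¹, N⁺ [He]2s²2p², Si⁺ [Ne]3s²3p¹.
Approximate IE_2 values (kJ/mol): P 1907, Na 4562, C 2353, N 2856, Si 1577.
Overall IE_2 order: Si < P < C < N < Na.

Na > N > C > P > Si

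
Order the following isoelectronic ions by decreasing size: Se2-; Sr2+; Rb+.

Se2- > Rb+ > Sr2+

All of these have 36 electrons, so size is governed by nuclear charge alone: the more protons, the stronger the pull on the same electron cloud, and the smaller the ion.
Nuclear charges: Sr2+ (Z=38), Rb+ (Z=37), Se2- (Z=34).
Largest to smallest: Se2- > Rb+ > Sr2+.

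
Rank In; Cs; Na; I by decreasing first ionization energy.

I, In, Na, Cs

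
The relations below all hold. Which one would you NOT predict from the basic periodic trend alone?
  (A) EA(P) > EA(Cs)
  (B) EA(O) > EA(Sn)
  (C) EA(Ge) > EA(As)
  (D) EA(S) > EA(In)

(C)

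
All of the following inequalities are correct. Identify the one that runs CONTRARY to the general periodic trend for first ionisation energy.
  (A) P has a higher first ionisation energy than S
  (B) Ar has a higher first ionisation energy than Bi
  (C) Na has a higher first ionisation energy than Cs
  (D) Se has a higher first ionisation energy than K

(A)

The general trend: first ionisation energy increases across a period and decreases down a group.
(A) P (period 3, group 15) vs S (period 3, group 16): the stated order contradicts the simple trend.
(B) Ar (period 3, group 18) vs Bi (period 6, group 15): the stated order agrees with the simple trend.
(C) Na (period 3, group 1) vs Cs (period 6, group 1): the stated order agrees with the simple trend.
(D) Se (period 4, group 16) vs K (period 4, group 1): the stated order agrees with the simple trend.
The exception is (A): S (3p⁴) ionizes more easily than half-filled P (3p³) because the paired 3p electron in S is pushed out by e⁻–e⁻ repulsion.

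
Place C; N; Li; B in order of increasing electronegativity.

Li < B < C < N

Smaller atoms with higher effective nuclear charge are more electronegative.
All lie in period 2, so electronegativity increases left to right.
So from lowest to highest: Li < B < C < N.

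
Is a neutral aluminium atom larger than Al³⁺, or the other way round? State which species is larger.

Forming Al³⁺ removes 3 electrons from Al. Fewer electrons for the same nuclear charge means less shielding and a higher Z_eff on the remaining electrons, and for main-group metals the entire outer shell is lost.
A cation is smaller than its parent atom: Al³⁺ < Al.

Al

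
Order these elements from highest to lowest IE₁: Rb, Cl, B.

Cl > B > Rb

B is in period 2, group 13; Cl is in period 3, group 17; Rb is in period 5, group 1.
First ionization energy rises across a period (greater Z_eff holds electrons more tightly) and falls down a group (valence electrons are farther from the nucleus).
Neither a single period nor a single group — weigh both effects.
B > Rb: relative to Rb, both the across-period and down-group shifts push B's first ionization energy up.
Cl > B: the two effects oppose for this pair; the across-period effect wins (1251 vs 801 kJ/mol).
For reference (kJ/mol): B 801, Cl 1251, Rb 403.
So from highest to lowest: Cl > B > Rb.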